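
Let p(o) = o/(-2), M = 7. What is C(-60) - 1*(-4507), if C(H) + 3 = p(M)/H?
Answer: 540487/120 ≈ 4504.1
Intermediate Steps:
p(o) = -o/2 (p(o) = o*(-½) = -o/2)
C(H) = -3 - 7/(2*H) (C(H) = -3 + (-½*7)/H = -3 - 7/(2*H))
C(-60) - 1*(-4507) = (-3 - 7/2/(-60)) - 1*(-4507) = (-3 - 7/2*(-1/60)) + 4507 = (-3 + 7/120) + 4507 = -353/120 + 4507 = 540487/120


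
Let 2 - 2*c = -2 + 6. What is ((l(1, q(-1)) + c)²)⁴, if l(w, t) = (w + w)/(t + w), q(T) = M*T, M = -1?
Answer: 0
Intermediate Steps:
c = -1 (c = 1 - (-2 + 6)/2 = 1 - ½*4 = 1 - 2 = -1)
q(T) = -T
l(w, t) = 2*w/(t + w) (l(w, t) = (2*w)/(t + w) = 2*w/(t + w))
((l(1, q(-1)) + c)²)⁴ = ((2*1/(-1*(-1) + 1) - 1)²)⁴ = ((2*1/(1 + 1) - 1)²)⁴ = ((2*1/2 - 1)²)⁴ = ((2*1*(½) - 1)²)⁴ = ((1 - 1)²)⁴ = (0²)⁴ = 0⁴ = 0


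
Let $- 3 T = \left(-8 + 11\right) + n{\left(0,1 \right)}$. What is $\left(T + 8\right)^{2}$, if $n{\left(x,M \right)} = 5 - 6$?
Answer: $\frac{484}{9} \approx 53.778$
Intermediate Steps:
$n{\left(x,M \right)} = -1$ ($n{\left(x,M \right)} = 5 - 6 = -1$)
$T = - \frac{2}{3}$ ($T = - \frac{\left(-8 + 11\right) - 1}{3} = - \frac{3 - 1}{3} = \left(- \frac{1}{3}\right) 2 = - \frac{2}{3} \approx -0.66667$)
$\left(T + 8\right)^{2} = \left(- \frac{2}{3} + 8\right)^{2} = \left(\frac{22}{3}\right)^{2} = \frac{484}{9}$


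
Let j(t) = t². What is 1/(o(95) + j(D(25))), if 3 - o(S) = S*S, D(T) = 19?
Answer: -1/8661 ≈ -0.00011546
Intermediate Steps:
o(S) = 3 - S² (o(S) = 3 - S*S = 3 - S²)
1/(o(95) + j(D(25))) = 1/((3 - 1*95²) + 19²) = 1/((3 - 1*9025) + 361) = 1/((3 - 9025) + 361) = 1/(-9022 + 361) = 1/(-8661) = -1/8661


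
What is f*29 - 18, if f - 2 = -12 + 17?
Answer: 185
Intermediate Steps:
f = 7 (f = 2 + (-12 + 17) = 2 + 5 = 7)
f*29 - 18 = 7*29 - 18 = 203 - 18 = 185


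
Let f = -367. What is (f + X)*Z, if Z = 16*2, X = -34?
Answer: -12832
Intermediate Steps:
Z = 32
(f + X)*Z = (-367 - 34)*32 = -401*32 = -12832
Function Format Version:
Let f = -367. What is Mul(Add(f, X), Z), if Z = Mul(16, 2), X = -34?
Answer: -12832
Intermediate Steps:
Z = 32
Mul(Add(f, X), Z) = Mul(Add(-367, -34), 32) = Mul(-401, 32) = -12832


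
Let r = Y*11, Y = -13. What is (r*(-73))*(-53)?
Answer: -553267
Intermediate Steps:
r = -143 (r = -13*11 = -143)
(r*(-73))*(-53) = -143*(-73)*(-53) = 10439*(-53) = -553267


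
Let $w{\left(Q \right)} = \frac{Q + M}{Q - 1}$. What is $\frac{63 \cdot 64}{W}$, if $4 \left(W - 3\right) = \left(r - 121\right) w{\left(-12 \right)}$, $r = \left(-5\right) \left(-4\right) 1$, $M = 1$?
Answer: $- \frac{209664}{955} \approx -219.54$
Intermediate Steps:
$w{\left(Q \right)} = \frac{1 + Q}{-1 + Q}$ ($w{\left(Q \right)} = \frac{Q + 1}{Q - 1} = \frac{1 + Q}{-1 + Q}$)
$r = 20$ ($r = 20 \cdot 1 = 20$)
$W = - \frac{955}{52}$ ($W = 3 + \frac{\left(20 - 121\right) \frac{1 - 12}{-1 - 12}}{4} = 3 + \frac{\left(-101\right) \frac{1}{-13} \left(-11\right)}{4} = 3 + \frac{\left(-101\right) \left(\left(- \frac{1}{13}\right) \left(-11\right)\right)}{4} = 3 + \frac{\left(-101\right) \frac{11}{13}}{4} = 3 + \frac{1}{4} \left(- \frac{1111}{13}\right) = 3 - \frac{1111}{52} = - \frac{955}{52} \approx -18.365$)
$\frac{63 \cdot 64}{W} = \frac{63 \cdot 64}{- \frac{955}{52}} = 4032 \left(- \frac{52}{955}\right) = - \frac{209664}{955}$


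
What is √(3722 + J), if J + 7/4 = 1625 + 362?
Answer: √22829/2 ≈ 75.546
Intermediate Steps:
J = 7941/4 (J = -7/4 + (1625 + 362) = -7/4 + 1987 = 7941/4 ≈ 1985.3)
√(3722 + J) = √(3722 + 7941/4) = √(22829/4) = √22829/2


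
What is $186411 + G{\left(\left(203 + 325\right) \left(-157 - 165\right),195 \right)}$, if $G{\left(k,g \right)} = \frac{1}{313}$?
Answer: $\frac{58346644}{313} \approx 1.8641 \cdot 10^{5}$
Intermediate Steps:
$G{\left(k,g \right)} = \frac{1}{313}$
$186411 + G{\left(\left(203 + 325\right) \left(-157 - 165\right),195 \right)} = 186411 + \frac{1}{313} = \frac{58346644}{313}$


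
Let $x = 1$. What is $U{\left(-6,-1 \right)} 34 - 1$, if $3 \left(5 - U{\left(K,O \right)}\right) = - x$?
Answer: $\frac{541}{3} \approx 180.33$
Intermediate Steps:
$U{\left(K,O \right)} = \frac{16}{3}$ ($U{\left(K,O \right)} = 5 - \frac{\left(-1\right) 1}{3} = 5 - - \frac{1}{3} = 5 + \frac{1}{3} = \frac{16}{3}$)
$U{\left(-6,-1 \right)} 34 - 1 = \frac{16}{3} \cdot 34 - 1 = \frac{544}{3} - 1 = \frac{541}{3}$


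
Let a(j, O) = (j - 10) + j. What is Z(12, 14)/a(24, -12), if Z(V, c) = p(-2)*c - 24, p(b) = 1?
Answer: -5/19 ≈ -0.26316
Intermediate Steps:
a(j, O) = -10 + 2*j (a(j, O) = (-10 + j) + j = -10 + 2*j)
Z(V, c) = -24 + c (Z(V, c) = 1*c - 24 = c - 24 = -24 + c)
Z(12, 14)/a(24, -12) = (-24 + 14)/(-10 + 2*24) = -10/(-10 + 48) = -10/38 = -10*1/38 = -5/19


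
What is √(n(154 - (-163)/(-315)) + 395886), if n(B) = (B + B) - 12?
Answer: 2*√1091973785/105 ≈ 629.43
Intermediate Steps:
n(B) = -12 + 2*B (n(B) = 2*B - 12 = -12 + 2*B)
√(n(154 - (-163)/(-315)) + 395886) = √((-12 + 2*(154 - (-163)/(-315))) + 395886) = √((-12 + 2*(154 - (-163)*(-1)/315)) + 395886) = √((-12 + 2*(154 - 1*163/315)) + 395886) = √((-12 + 2*(154 - 163/315)) + 395886) = √((-12 + 2*(48347/315)) + 395886) = √((-12 + 96694/315) + 395886) = √(92914/315 + 395886) = √(124797004/315) = 2*√1091973785/105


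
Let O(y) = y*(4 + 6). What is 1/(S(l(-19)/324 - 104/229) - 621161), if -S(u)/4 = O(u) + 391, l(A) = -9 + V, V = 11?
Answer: -18549/11550593645 ≈ -1.6059e-6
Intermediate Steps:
l(A) = 2 (l(A) = -9 + 11 = 2)
O(y) = 10*y (O(y) = y*10 = 10*y)
S(u) = -1564 - 40*u (S(u) = -4*(10*u + 391) = -4*(391 + 10*u) = -1564 - 40*u)
1/(S(l(-19)/324 - 104/229) - 621161) = 1/((-1564 - 40*(2/324 - 104/229)) - 621161) = 1/((-1564 - 40*(2*(1/324) - 104*1/229)) - 621161) = 1/((-1564 - 40*(1/162 - 104/229)) - 621161) = 1/((-1564 - 40*(-16619/37098)) - 621161) = 1/((-1564 + 332380/18549) - 621161) = 1/(-28678256/18549 - 621161) = 1/(-11550593645/18549) = -18549/11550593645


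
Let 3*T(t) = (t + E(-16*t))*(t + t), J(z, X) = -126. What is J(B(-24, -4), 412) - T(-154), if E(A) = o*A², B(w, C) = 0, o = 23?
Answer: 43009013054/3 ≈ 1.4336e+10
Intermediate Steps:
E(A) = 23*A²
T(t) = 2*t*(t + 5888*t²)/3 (T(t) = ((t + 23*(-16*t)²)*(t + t))/3 = ((t + 23*(256*t²))*(2*t))/3 = ((t + 5888*t²)*(2*t))/3 = (2*t*(t + 5888*t²))/3 = 2*t*(t + 5888*t²)/3)
J(B(-24, -4), 412) - T(-154) = -126 - 2*(-154)²*(1 + 5888*(-154))/3 = -126 - 2*23716*(1 - 906752)/3 = -126 - 2*23716*(-906751)/3 = -126 - 1*(-43009013432/3) = -126 + 43009013432/3 = 43009013054/3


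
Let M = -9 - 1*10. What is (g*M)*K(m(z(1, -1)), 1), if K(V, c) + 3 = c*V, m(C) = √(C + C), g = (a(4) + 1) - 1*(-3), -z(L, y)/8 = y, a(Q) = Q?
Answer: -152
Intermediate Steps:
z(L, y) = -8*y
g = 8 (g = (4 + 1) - 1*(-3) = 5 + 3 = 8)
m(C) = √2*√C (m(C) = √(2*C) = √2*√C)
K(V, c) = -3 + V*c (K(V, c) = -3 + c*V = -3 + V*c)
M = -19 (M = -9 - 10 = -19)
(g*M)*K(m(z(1, -1)), 1) = (8*(-19))*(-3 + (√2*√(-8*(-1)))*1) = -152*(-3 + (√2*√8)*1) = -152*(-3 + (√2*(2*√2))*1) = -152*(-3 + 4*1) = -152*(-3 + 4) = -152*1 = -152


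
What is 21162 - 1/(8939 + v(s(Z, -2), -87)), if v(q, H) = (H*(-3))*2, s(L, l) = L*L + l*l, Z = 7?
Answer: 200213681/9461 ≈ 21162.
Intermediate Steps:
s(L, l) = L**2 + l**2
v(q, H) = -6*H (v(q, H) = -3*H*2 = -6*H)
21162 - 1/(8939 + v(s(Z, -2), -87)) = 21162 - 1/(8939 - 6*(-87)) = 21162 - 1/(8939 + 522) = 21162 - 1/9461 = 200213681/9461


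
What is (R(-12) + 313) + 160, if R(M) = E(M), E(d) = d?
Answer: 461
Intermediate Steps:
R(M) = M
(R(-12) + 313) + 160 = (-12 + 313) + 160 = 301 + 160 = 461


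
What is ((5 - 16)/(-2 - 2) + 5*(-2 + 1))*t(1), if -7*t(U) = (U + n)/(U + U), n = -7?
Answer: -27/28 ≈ -0.96429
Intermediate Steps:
t(U) = -(-7 + U)/(14*U) (t(U) = -(U - 7)/(7*(U + U)) = -(-7 + U)/(7*(2*U)) = -(-7 + U)*1/(2*U)/7 = -(-7 + U)/(14*U))
((5 - 16)/(-2 - 2) + 5*(-2 + 1))*t(1) = ((5 - 16)/(-2 - 2) + 5*(-2 + 1))*((1/14)*(7 - 1*1)/1) = (-11/(-4) + 5*(-1))*((1/14)*1*(7 - 1)) = (-11*(-1/4) - 5)*((1/14)*1*6) = (11/4 - 5)*(3/7) = -9/4*3/7 = -27/28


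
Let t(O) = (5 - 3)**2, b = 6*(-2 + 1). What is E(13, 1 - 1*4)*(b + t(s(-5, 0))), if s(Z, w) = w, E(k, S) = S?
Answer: 6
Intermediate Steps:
b = -6 (b = 6*(-1) = -6)
t(O) = 4 (t(O) = 2**2 = 4)
E(13, 1 - 1*4)*(b + t(s(-5, 0))) = (1 - 1*4)*(-6 + 4) = (1 - 4)*(-2) = -3*(-2) = 6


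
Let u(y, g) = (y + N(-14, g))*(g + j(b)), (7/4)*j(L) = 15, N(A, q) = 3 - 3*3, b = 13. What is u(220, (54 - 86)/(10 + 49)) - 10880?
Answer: -3783816/413 ≈ -9161.8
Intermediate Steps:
N(A, q) = -6 (N(A, q) = 3 - 9 = -6)
j(L) = 60/7 (j(L) = (4/7)*15 = 60/7)
u(y, g) = (-6 + y)*(60/7 + g) (u(y, g) = (y - 6)*(g + 60/7) = (-6 + y)*(60/7 + g))
u(220, (54 - 86)/(10 + 49)) - 10880 = (-360/7 - 6*(54 - 86)/(10 + 49) + (60/7)*220 + ((54 - 86)/(10 + 49))*220) - 10880 = (-360/7 - (-192)/59 + 13200/7 - 32/59*220) - 10880 = (-360/7 - (-192)/59 + 13200/7 - 32*1/59*220) - 10880 = (-360/7 - 6*(-32/59) + 13200/7 - 32/59*220) - 10880 = (-360/7 + 192/59 + 13200/7 - 7040/59) - 10880 = 709624/413 - 10880 = -3783816/413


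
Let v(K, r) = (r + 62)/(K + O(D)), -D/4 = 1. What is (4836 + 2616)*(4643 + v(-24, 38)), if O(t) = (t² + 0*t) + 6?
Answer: 34227036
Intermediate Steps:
D = -4 (D = -4*1 = -4)
O(t) = 6 + t² (O(t) = (t² + 0) + 6 = t² + 6 = 6 + t²)
v(K, r) = (62 + r)/(22 + K) (v(K, r) = (r + 62)/(K + (6 + (-4)²)) = (62 + r)/(K + (6 + 16)) = (62 + r)/(K + 22) = (62 + r)/(22 + K))
(4836 + 2616)*(4643 + v(-24, 38)) = (4836 + 2616)*(4643 + (62 + 38)/(22 - 24)) = 7452*(4643 + 100/(-2)) = 7452*(4643 - ½*100) = 7452*(4643 - 50) = 7452*4593 = 34227036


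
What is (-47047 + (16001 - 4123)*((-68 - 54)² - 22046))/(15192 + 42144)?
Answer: -85117283/57336 ≈ -1484.5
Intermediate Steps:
(-47047 + (16001 - 4123)*((-68 - 54)² - 22046))/(15192 + 42144) = (-47047 + 11878*((-122)² - 22046))/57336 = (-47047 + 11878*(14884 - 22046))*(1/57336) = (-47047 + 11878*(-7162))*(1/57336) = (-47047 - 85070236)*(1/57336) = -85117283*1/57336 = -85117283/57336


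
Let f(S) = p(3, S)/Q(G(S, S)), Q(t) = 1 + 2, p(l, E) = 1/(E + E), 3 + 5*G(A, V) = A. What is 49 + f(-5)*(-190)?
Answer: 166/3 ≈ 55.333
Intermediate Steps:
G(A, V) = -⅗ + A/5
p(l, E) = 1/(2*E)
Q(t) = 3
f(S) = 1/(6*S) (f(S) = (1/(2*S))/3 = (1/(2*S))*(⅓) = 1/(6*S))
49 + f(-5)*(-190) = 49 + ((⅙)/(-5))*(-190) = 49 + ((⅙)*(-⅕))*(-190) = 49 - 1/30*(-190) = 49 + 19/3 = 166/3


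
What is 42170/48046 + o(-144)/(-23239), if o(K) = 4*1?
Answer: 489898223/558270497 ≈ 0.87753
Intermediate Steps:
o(K) = 4
42170/48046 + o(-144)/(-23239) = 42170/48046 + 4/(-23239) = 42170*(1/48046) + 4*(-1/23239) = 21085/24023 - 4/23239 = 489898223/558270497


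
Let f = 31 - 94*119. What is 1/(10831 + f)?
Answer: -1/324 ≈ -0.0030864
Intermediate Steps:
f = -11155 (f = 31 - 11186 = -11155)
1/(10831 + f) = 1/(10831 - 11155) = 1/(-324) = -1/324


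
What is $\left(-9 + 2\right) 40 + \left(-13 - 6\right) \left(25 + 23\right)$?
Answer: $-1192$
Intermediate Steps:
$\left(-9 + 2\right) 40 + \left(-13 - 6\right) \left(25 + 23\right) = \left(-7\right) 40 - 912 = -280 - 912 = -1192$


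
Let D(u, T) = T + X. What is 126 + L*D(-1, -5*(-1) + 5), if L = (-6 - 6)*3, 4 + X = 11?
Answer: -486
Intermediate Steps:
X = 7 (X = -4 + 11 = 7)
L = -36 (L = -12*3 = -36)
D(u, T) = 7 + T (D(u, T) = T + 7 = 7 + T)
126 + L*D(-1, -5*(-1) + 5) = 126 - 36*(7 + (-5*(-1) + 5)) = 126 - 36*(7 + (5 + 5)) = 126 - 36*(7 + 10) = 126 - 36*17 = 126 - 612 = -486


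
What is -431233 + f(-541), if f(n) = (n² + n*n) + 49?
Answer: 154178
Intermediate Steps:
f(n) = 49 + 2*n² (f(n) = (n² + n²) + 49 = 2*n² + 49 = 49 + 2*n²)
-431233 + f(-541) = -431233 + (49 + 2*(-541)²) = -431233 + (49 + 2*292681) = -431233 + (49 + 585362) = -431233 + 585411 = 154178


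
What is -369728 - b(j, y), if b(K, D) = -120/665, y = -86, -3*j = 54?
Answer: -49173800/133 ≈ -3.6973e+5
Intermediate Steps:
j = -18 (j = -⅓*54 = -18)
b(K, D) = -24/133 (b(K, D) = -120*1/665 = -24/133)
-369728 - b(j, y) = -369728 - 1*(-24/133) = -369728 + 24/133 = -49173800/133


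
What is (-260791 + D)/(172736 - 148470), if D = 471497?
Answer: 105353/12133 ≈ 8.6832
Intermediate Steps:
(-260791 + D)/(172736 - 148470) = (-260791 + 471497)/(172736 - 148470) = 210706/24266 = 210706*(1/24266) = 105353/12133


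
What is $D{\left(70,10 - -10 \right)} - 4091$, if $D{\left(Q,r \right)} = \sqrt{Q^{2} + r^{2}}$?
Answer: $-4091 + 10 \sqrt{53} \approx -4018.2$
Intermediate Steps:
$D{\left(70,10 - -10 \right)} - 4091 = \sqrt{70^{2} + \left(10 - -10\right)^{2}} - 4091 = \sqrt{4900 + \left(10 + 10\right)^{2}} - 4091 = \sqrt{4900 + 20^{2}} - 4091 = \sqrt{4900 + 400} - 4091 = \sqrt{5300} - 4091 = 10 \sqrt{53} - 4091 = -4091 + 10 \sqrt{53}$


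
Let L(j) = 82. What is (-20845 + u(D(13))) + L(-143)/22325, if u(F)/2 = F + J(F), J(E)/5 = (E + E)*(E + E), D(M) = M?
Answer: -313867093/22325 ≈ -14059.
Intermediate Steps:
J(E) = 20*E² (J(E) = 5*((E + E)*(E + E)) = 5*((2*E)*(2*E)) = 5*(4*E²) = 20*E²)
u(F) = 2*F + 40*F² (u(F) = 2*(F + 20*F²) = 2*F + 40*F²)
(-20845 + u(D(13))) + L(-143)/22325 = (-20845 + 2*13*(1 + 20*13)) + 82/22325 = (-20845 + 2*13*(1 + 260)) + 82*(1/22325) = (-20845 + 2*13*261) + 82/22325 = (-20845 + 6786) + 82/22325 = -14059 + 82/22325 = -313867093/22325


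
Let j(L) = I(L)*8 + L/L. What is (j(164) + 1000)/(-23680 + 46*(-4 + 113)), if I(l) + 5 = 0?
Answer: -961/18666 ≈ -0.051484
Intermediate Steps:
I(l) = -5 (I(l) = -5 + 0 = -5)
j(L) = -39 (j(L) = -5*8 + L/L = -40 + 1 = -39)
(j(164) + 1000)/(-23680 + 46*(-4 + 113)) = (-39 + 1000)/(-23680 + 46*(-4 + 113)) = 961/(-23680 + 46*109) = 961/(-23680 + 5014) = 961/(-18666) = 961*(-1/18666) = -961/18666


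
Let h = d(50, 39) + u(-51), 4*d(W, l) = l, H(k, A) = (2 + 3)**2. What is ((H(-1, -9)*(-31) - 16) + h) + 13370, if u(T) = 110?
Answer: 50795/4 ≈ 12699.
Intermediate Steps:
H(k, A) = 25 (H(k, A) = 5**2 = 25)
d(W, l) = l/4
h = 479/4 (h = (1/4)*39 + 110 = 39/4 + 110 = 479/4 ≈ 119.75)
((H(-1, -9)*(-31) - 16) + h) + 13370 = ((25*(-31) - 16) + 479/4) + 13370 = ((-775 - 16) + 479/4) + 13370 = (-791 + 479/4) + 13370 = -2685/4 + 13370 = 50795/4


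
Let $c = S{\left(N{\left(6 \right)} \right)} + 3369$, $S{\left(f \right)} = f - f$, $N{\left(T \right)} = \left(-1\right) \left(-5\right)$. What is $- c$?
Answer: $-3369$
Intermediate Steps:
$N{\left(T \right)} = 5$
$S{\left(f \right)} = 0$
$c = 3369$ ($c = 0 + 3369 = 3369$)
$- c = \left(-1\right) 3369 = -3369$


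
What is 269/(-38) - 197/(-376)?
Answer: -46829/7144 ≈ -6.5550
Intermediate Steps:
269/(-38) - 197/(-376) = 269*(-1/38) - 197*(-1/376) = -269/38 + 197/376 = -46829/7144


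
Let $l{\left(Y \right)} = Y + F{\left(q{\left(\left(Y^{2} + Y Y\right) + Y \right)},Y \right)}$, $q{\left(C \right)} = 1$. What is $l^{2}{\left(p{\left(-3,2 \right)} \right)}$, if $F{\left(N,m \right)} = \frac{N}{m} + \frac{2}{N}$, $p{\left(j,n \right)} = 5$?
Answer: $\frac{1296}{25} \approx 51.84$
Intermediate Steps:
$F{\left(N,m \right)} = \frac{2}{N} + \frac{N}{m}$
$l{\left(Y \right)} = 2 + Y + \frac{1}{Y}$ ($l{\left(Y \right)} = Y + \left(\frac{2}{1} + 1 \frac{1}{Y}\right) = Y + \left(2 \cdot 1 + \frac{1}{Y}\right) = Y + \left(2 + \frac{1}{Y}\right) = 2 + Y + \frac{1}{Y}$)
$l^{2}{\left(p{\left(-3,2 \right)} \right)} = \left(2 + 5 + \frac{1}{5}\right)^{2} = \left(\frac{36}{5}\right)^{2} = \frac{1296}{25}$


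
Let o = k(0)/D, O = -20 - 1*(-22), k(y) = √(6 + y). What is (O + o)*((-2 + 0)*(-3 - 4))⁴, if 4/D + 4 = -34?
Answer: 76832 - 364952*√6 ≈ -8.1711e+5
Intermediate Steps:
D = -2/19 (D = 4/(-4 - 34) = 4/(-38) = 4*(-1/38) = -2/19 ≈ -0.10526)
O = 2 (O = -20 + 22 = 2)
o = -19*√6/2 (o = √(6 + 0)/(-2/19) = √6*(-19/2) = -19*√6/2 ≈ -23.270)
(O + o)*((-2 + 0)*(-3 - 4))⁴ = (2 - 19*√6/2)*((-2 + 0)*(-3 - 4))⁴ = (2 - 19*√6/2)*(-2*(-7))⁴ = (2 - 19*√6/2)*14⁴ = (2 - 19*√6/2)*38416 = 76832 - 364952*√6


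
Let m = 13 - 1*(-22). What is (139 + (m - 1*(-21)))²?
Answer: 38025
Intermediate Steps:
m = 35 (m = 13 + 22 = 35)
(139 + (m - 1*(-21)))² = (139 + (35 - 1*(-21)))² = (139 + (35 + 21))² = (139 + 56)² = 195² = 38025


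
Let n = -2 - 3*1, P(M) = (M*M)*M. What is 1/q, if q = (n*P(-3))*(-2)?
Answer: -1/270 ≈ -0.0037037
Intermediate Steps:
P(M) = M**3 (P(M) = M**2*M = M**3)
n = -5 (n = -2 - 3 = -5)
q = -270 (q = -5*(-3)**3*(-2) = -5*(-27)*(-2) = 135*(-2) = -270)
1/q = 1/(-270) = -1/270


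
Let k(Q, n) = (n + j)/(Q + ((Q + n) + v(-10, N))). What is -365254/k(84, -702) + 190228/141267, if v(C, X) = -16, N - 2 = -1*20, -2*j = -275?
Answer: -56757955732388/159490443 ≈ -3.5587e+5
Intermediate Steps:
j = 275/2 (j = -1/2*(-275) = 275/2 ≈ 137.50)
N = -18 (N = 2 - 1*20 = 2 - 20 = -18)
k(Q, n) = (275/2 + n)/(-16 + n + 2*Q) (k(Q, n) = (n + 275/2)/(Q + ((Q + n) - 16)) = (275/2 + n)/(Q + (-16 + Q + n)) = (275/2 + n)/(-16 + n + 2*Q))
-365254/k(84, -702) + 190228/141267 = -365254*(-16 - 702 + 2*84)/(275/2 - 702) + 190228/141267 = -365254/(-1129/2/(-16 - 702 + 168)) + 190228*(1/141267) = -365254/(-1129/2/(-550)) + 190228/141267 = -365254/((-1/550*(-1129/2))) + 190228/141267 = -365254/1129/1100 + 190228/141267 = -365254*1100/1129 + 190228/141267 = -401779400/1129 + 190228/141267 = -56757955732388/159490443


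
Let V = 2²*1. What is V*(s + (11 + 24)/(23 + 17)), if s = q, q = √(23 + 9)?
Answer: 7/2 + 16*√2 ≈ 26.127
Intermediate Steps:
V = 4 (V = 4*1 = 4)
q = 4*√2 (q = √32 = 4*√2 ≈ 5.6569)
s = 4*√2 ≈ 5.6569
V*(s + (11 + 24)/(23 + 17)) = 4*(4*√2 + (11 + 24)/(23 + 17)) = 4*(4*√2 + 35/40) = 4*(4*√2 + 35*(1/40)) = 4*(4*√2 + 7/8) = 4*(7/8 + 4*√2) = 7/2 + 16*√2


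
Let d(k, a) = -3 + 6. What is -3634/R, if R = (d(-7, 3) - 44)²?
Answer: -3634/1681 ≈ -2.1618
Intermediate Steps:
d(k, a) = 3
R = 1681 (R = (3 - 44)² = (-41)² = 1681)
-3634/R = -3634/1681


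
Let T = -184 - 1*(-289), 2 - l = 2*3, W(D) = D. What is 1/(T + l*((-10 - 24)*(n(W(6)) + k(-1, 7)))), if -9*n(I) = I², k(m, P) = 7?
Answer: 1/513 ≈ 0.0019493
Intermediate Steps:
n(I) = -I²/9
l = -4 (l = 2 - 2*3 = 2 - 1*6 = 2 - 6 = -4)
T = 105 (T = -184 + 289 = 105)
1/(T + l*((-10 - 24)*(n(W(6)) + k(-1, 7)))) = 1/(105 - 4*(-10 - 24)*(-⅑*6² + 7)) = 1/(105 - (-136)*(-⅑*36 + 7)) = 1/(105 - (-136)*(-4 + 7)) = 1/(105 - (-136)*3) = 1/(105 - 4*(-102)) = 1/(105 + 408) = 1/513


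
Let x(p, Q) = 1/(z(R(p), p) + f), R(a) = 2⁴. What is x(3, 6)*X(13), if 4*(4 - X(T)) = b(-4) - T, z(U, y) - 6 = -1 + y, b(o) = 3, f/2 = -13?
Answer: -13/36 ≈ -0.36111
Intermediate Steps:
R(a) = 16
f = -26 (f = 2*(-13) = -26)
z(U, y) = 5 + y (z(U, y) = 6 + (-1 + y) = 5 + y)
X(T) = 13/4 + T/4 (X(T) = 4 - (3 - T)/4 = 4 + (-¾ + T/4) = 13/4 + T/4)
x(p, Q) = 1/(-21 + p) (x(p, Q) = 1/((5 + p) - 26) = 1/(-21 + p))
x(3, 6)*X(13) = (13/4 + (¼)*13)/(-21 + 3) = (13/4 + 13/4)/(-18) = -1/18*13/2 = -13/36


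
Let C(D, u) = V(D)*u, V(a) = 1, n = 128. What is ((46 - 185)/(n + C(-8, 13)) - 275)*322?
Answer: -12530308/141 ≈ -88867.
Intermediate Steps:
C(D, u) = u (C(D, u) = 1*u = u)
((46 - 185)/(n + C(-8, 13)) - 275)*322 = ((46 - 185)/(128 + 13) - 275)*322 = (-139/141 - 275)*322 = -38914/141*322 = -12530308/141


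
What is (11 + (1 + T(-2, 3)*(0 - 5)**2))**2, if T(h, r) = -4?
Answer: 7744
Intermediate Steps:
(11 + (1 + T(-2, 3)*(0 - 5)**2))**2 = (11 + (1 - 4*(0 - 5)**2))**2 = (11 + (1 - 4*(-5)**2))**2 = (11 + (1 - 4*25))**2 = (11 + (1 - 100))**2 = (11 - 99)**2 = (-88)**2 = 7744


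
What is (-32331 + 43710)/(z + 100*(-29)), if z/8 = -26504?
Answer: -3793/71644 ≈ -0.052942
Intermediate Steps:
z = -212032 (z = 8*(-26504) = -212032)
(-32331 + 43710)/(z + 100*(-29)) = (-32331 + 43710)/(-212032 + 100*(-29)) = 11379/(-212032 - 2900) = 11379/(-214932) = 11379*(-1/214932) = -3793/71644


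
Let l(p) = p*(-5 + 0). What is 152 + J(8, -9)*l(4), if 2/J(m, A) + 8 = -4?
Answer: 466/3 ≈ 155.33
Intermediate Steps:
l(p) = -5*p (l(p) = p*(-5) = -5*p)
J(m, A) = -⅙ (J(m, A) = 2/(-8 - 4) = 2/(-12) = 2*(-1/12) = -⅙)
152 + J(8, -9)*l(4) = 152 - (-5)*4/6 = 152 - ⅙*(-20) = 152 + 10/3 = 466/3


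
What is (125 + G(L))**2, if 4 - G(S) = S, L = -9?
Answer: 19044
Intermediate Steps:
G(S) = 4 - S
(125 + G(L))**2 = (125 + (4 - 1*(-9)))**2 = (125 + (4 + 9))**2 = (125 + 13)**2 = 138**2 = 19044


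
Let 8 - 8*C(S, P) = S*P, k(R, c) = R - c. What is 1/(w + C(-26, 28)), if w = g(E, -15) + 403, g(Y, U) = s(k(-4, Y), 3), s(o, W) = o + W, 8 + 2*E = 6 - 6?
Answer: 1/498 ≈ 0.0020080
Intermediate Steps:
E = -4 (E = -4 + (6 - 6)/2 = -4 + (½)*0 = -4 + 0 = -4)
s(o, W) = W + o
C(S, P) = 1 - P*S/8 (C(S, P) = 1 - S*P/8 = 1 - P*S/8)
g(Y, U) = -1 - Y (g(Y, U) = 3 + (-4 - Y) = -1 - Y)
w = 406 (w = (-1 - 1*(-4)) + 403 = (-1 + 4) + 403 = 3 + 403 = 406)
1/(w + C(-26, 28)) = 1/(406 + (1 - ⅛*28*(-26))) = 1/(406 + (1 + 91)) = 1/(406 + 92) = 1/498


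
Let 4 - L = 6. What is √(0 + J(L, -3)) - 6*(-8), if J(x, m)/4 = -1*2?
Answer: 48 + 2*I*√2 ≈ 48.0 + 2.8284*I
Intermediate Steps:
L = -2 (L = 4 - 1*6 = 4 - 6 = -2)
J(x, m) = -8 (J(x, m) = 4*(-1*2) = 4*(-2) = -8)
√(0 + J(L, -3)) - 6*(-8) = √(0 - 8) - 6*(-8) = √(-8) + 48 = 2*I*√2 + 48 = 48 + 2*I*√2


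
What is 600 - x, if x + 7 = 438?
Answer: 169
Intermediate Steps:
x = 431 (x = -7 + 438 = 431)
600 - x = 600 - 1*431 = 600 - 431 = 169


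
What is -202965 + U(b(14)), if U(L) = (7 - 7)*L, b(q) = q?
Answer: -202965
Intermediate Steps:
U(L) = 0 (U(L) = 0*L = 0)
-202965 + U(b(14)) = -202965 + 0 = -202965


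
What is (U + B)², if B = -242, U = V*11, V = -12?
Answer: 139876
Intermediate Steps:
U = -132 (U = -12*11 = -132)
(U + B)² = (-132 - 242)² = (-374)² = 139876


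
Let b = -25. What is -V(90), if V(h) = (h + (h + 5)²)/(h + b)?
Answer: -1823/13 ≈ -140.23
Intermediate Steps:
V(h) = (h + (5 + h)²)/(-25 + h) (V(h) = (h + (h + 5)²)/(h - 25) = (h + (5 + h)²)/(-25 + h))
-V(90) = -(90 + (5 + 90)²)/(-25 + 90) = -(90 + 95²)/65 = -(90 + 9025)/65 = -9115/65 = -1*1823/13 = -1823/13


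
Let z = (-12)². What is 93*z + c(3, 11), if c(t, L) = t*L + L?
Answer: 13436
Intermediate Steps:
c(t, L) = L + L*t (c(t, L) = L*t + L = L + L*t)
z = 144
93*z + c(3, 11) = 93*144 + 11*(1 + 3) = 13392 + 11*4 = 13392 + 44 = 13436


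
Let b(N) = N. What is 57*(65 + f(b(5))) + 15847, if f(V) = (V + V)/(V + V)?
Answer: 19609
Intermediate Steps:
f(V) = 1 (f(V) = (2*V)/((2*V)) = (2*V)*(1/(2*V)) = 1)
57*(65 + f(b(5))) + 15847 = 57*(65 + 1) + 15847 = 57*66 + 15847 = 3762 + 15847 = 19609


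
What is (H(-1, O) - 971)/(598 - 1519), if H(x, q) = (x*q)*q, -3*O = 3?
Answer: 324/307 ≈ 1.0554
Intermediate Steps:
O = -1 (O = -1/3*3 = -1)
H(x, q) = x*q**2 (H(x, q) = (q*x)*q = x*q**2)
(H(-1, O) - 971)/(598 - 1519) = (-1*(-1)**2 - 971)/(598 - 1519) = (-1*1 - 971)/(-921) = (-1 - 971)*(-1/921) = -972*(-1/921) = 324/307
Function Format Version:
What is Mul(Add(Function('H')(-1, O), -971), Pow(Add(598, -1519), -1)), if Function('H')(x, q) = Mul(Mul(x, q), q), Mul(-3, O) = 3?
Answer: Rational(324, 307) ≈ 1.0554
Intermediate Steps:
O = -1 (O = Mul(Rational(-1, 3), 3) = -1)
Function('H')(x, q) = Mul(x, Pow(q, 2)) (Function('H')(x, q) = Mul(Mul(q, x), q) = Mul(x, Pow(q, 2)))
Mul(Add(Function('H')(-1, O), -971), Pow(Add(598, -1519), -1)) = Mul(Add(Mul(-1, Pow(-1, 2)), -971), Pow(Add(598, -1519), -1)) = Mul(Add(Mul(-1, 1), -971), Pow(-921, -1)) = Mul(Add(-1, -971), Rational(-1, 921)) = Mul(-972, Rational(-1, 921)) = Rational(324, 307)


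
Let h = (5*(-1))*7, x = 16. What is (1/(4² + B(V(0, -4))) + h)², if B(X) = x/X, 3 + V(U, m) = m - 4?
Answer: 31236921/25600 ≈ 1220.2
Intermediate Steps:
V(U, m) = -7 + m (V(U, m) = -3 + (m - 4) = -3 + (-4 + m) = -7 + m)
B(X) = 16/X
h = -35 (h = -5*7 = -35)
(1/(4² + B(V(0, -4))) + h)² = (1/(4² + 16/(-7 - 4)) - 35)² = (1/(16 + 16/(-11)) - 35)² = (1/(16 + 16*(-1/11)) - 35)² = (1/(16 - 16/11) - 35)² = (1/(160/11) - 35)² = (11/160 - 35)² = (-5589/160)² = 31236921/25600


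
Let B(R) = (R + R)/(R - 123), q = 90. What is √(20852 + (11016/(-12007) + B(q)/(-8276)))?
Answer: √1557055145344226579381/273267313 ≈ 144.40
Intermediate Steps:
B(R) = 2*R/(-123 + R) (B(R) = (2*R)/(-123 + R) = 2*R/(-123 + R))
√(20852 + (11016/(-12007) + B(q)/(-8276))) = √(20852 + (11016/(-12007) + (2*90/(-123 + 90))/(-8276))) = √(20852 + (11016*(-1/12007) + (2*90/(-33))*(-1/8276))) = √(20852 + (-11016/12007 + (2*90*(-1/33))*(-1/8276))) = √(20852 + (-11016/12007 - 60/11*(-1/8276))) = √(20852 + (-11016/12007 + 15/22759)) = √(20852 - 250533039/273267313) = √(5697919477637/273267313) = √1557055145344226579381/273267313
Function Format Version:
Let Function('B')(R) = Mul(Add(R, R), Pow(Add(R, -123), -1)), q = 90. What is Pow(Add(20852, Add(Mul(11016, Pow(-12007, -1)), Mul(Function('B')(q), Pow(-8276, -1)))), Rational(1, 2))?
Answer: Mul(Rational(1, 273267313), Pow(1557055145344226579381, Rational(1, 2))) ≈ 144.40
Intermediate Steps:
Function('B')(R) = Mul(2, R, Pow(Add(-123, R), -1)) (Function('B')(R) = Mul(Mul(2, R), Pow(Add(-123, R), -1)) = Mul(2, R, Pow(Add(-123, R), -1)))
Pow(Add(20852, Add(Mul(11016, Pow(-12007, -1)), Mul(Function('B')(q), Pow(-8276, -1)))), Rational(1, 2)) = Pow(Add(20852, Add(Mul(11016, Pow(-12007, -1)), Mul(Mul(2, 90, Pow(Add(-123, 90), -1)), Pow(-8276, -1)))), Rational(1, 2)) = Pow(Add(20852, Add(Mul(11016, Rational(-1, 12007)), Mul(Mul(2, 90, Pow(-33, -1)), Rational(-1, 8276)))), Rational(1, 2)) = Pow(Add(20852, Add(Rational(-11016, 12007), Mul(Mul(2, 90, Rational(-1, 33)), Rational(-1, 8276)))), Rational(1, 2)) = Pow(Add(20852, Add(Rational(-11016, 12007), Mul(Rational(-60, 11), Rational(-1, 8276)))), Rational(1, 2)) = Pow(Add(20852, Add(Rational(-11016, 12007), Rational(15, 22759))), Rational(1, 2)) = Pow(Add(20852, Rational(-250533039, 273267313)), Rational(1, 2)) = Pow(Rational(5697919477637, 273267313), Rational(1, 2)) = Mul(Rational(1, 273267313), Pow(1557055145344226579381, Rational(1, 2)))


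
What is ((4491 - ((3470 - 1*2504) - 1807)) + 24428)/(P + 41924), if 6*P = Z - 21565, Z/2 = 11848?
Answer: 35712/50735 ≈ 0.70389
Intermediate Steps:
Z = 23696 (Z = 2*11848 = 23696)
P = 2131/6 (P = (23696 - 21565)/6 = (⅙)*2131 = 2131/6 ≈ 355.17)
((4491 - ((3470 - 1*2504) - 1807)) + 24428)/(P + 41924) = ((4491 - ((3470 - 1*2504) - 1807)) + 24428)/(2131/6 + 41924) = ((4491 - ((3470 - 2504) - 1807)) + 24428)/(253675/6) = ((4491 - (966 - 1807)) + 24428)*(6/253675) = ((4491 - 1*(-841)) + 24428)*(6/253675) = ((4491 + 841) + 24428)*(6/253675) = (5332 + 24428)*(6/253675) = 29760*(6/253675) = 35712/50735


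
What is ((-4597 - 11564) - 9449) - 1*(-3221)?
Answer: -22389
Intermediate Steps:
((-4597 - 11564) - 9449) - 1*(-3221) = (-16161 - 9449) + 3221 = -25610 + 3221 = -22389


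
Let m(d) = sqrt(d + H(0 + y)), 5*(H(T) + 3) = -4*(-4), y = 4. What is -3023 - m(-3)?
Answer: -3023 - I*sqrt(70)/5 ≈ -3023.0 - 1.6733*I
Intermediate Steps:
H(T) = 1/5 (H(T) = -3 + (-4*(-4))/5 = -3 + (1/5)*16 = -3 + 16/5 = 1/5)
m(d) = sqrt(1/5 + d) (m(d) = sqrt(d + 1/5) = sqrt(1/5 + d))
-3023 - m(-3) = -3023 - sqrt(5 + 25*(-3))/5 = -3023 - sqrt(5 - 75)/5 = -3023 - sqrt(-70)/5 = -3023 - I*sqrt(70)/5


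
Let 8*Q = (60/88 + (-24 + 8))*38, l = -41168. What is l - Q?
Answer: -3616381/88 ≈ -41095.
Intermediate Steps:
Q = -6403/88 (Q = ((60/88 + (-24 + 8))*38)/8 = ((60*(1/88) - 16)*38)/8 = ((15/22 - 16)*38)/8 = (-337/22*38)/8 = (⅛)*(-6403/11) = -6403/88 ≈ -72.761)
l - Q = -41168 - 1*(-6403/88) = -41168 + 6403/88 = -3616381/88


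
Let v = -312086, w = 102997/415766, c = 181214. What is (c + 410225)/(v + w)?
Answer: -245900227274/129754644879 ≈ -1.8951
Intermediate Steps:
w = 102997/415766 (w = 102997*(1/415766) = 102997/415766 ≈ 0.24773)
(c + 410225)/(v + w) = (181214 + 410225)/(-312086 + 102997/415766) = 591439/(-129754644879/415766) = 591439*(-415766/129754644879) = -245900227274/129754644879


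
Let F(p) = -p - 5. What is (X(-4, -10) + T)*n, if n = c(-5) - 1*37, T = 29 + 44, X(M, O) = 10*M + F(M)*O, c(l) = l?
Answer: -1806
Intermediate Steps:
F(p) = -5 - p
X(M, O) = 10*M + O*(-5 - M) (X(M, O) = 10*M + (-5 - M)*O = 10*M + O*(-5 - M))
T = 73
n = -42 (n = -5 - 1*37 = -5 - 37 = -42)
(X(-4, -10) + T)*n = ((10*(-4) - 1*(-10)*(5 - 4)) + 73)*(-42) = ((-40 - 1*(-10)*1) + 73)*(-42) = ((-40 + 10) + 73)*(-42) = (-30 + 73)*(-42) = 43*(-42) = -1806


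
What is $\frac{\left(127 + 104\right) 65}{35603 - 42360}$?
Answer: $- \frac{15015}{6757} \approx -2.2221$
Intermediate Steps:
$\frac{\left(127 + 104\right) 65}{35603 - 42360} = \frac{231 \cdot 65}{35603 - 42360} = \frac{15015}{-6757} = 15015 \left(- \frac{1}{6757}\right) = - \frac{15015}{6757}$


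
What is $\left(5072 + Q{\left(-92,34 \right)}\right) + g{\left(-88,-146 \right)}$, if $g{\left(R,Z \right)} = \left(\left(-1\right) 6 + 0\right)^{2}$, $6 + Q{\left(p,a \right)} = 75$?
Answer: $5177$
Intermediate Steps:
$Q{\left(p,a \right)} = 69$ ($Q{\left(p,a \right)} = -6 + 75 = 69$)
$g{\left(R,Z \right)} = 36$ ($g{\left(R,Z \right)} = \left(-6 + 0\right)^{2} = \left(-6\right)^{2} = 36$)
$\left(5072 + Q{\left(-92,34 \right)}\right) + g{\left(-88,-146 \right)} = \left(5072 + 69\right) + 36 = 5141 + 36 = 5177$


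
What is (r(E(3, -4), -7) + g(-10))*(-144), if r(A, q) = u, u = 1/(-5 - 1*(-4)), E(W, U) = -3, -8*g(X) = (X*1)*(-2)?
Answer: 504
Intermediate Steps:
g(X) = X/4 (g(X) = -X*1*(-2)/8 = -X*(-2)/8 = -(-1)*X/4 = X/4)
u = -1 (u = 1/(-5 + 4) = 1/(-1) = -1)
r(A, q) = -1
(r(E(3, -4), -7) + g(-10))*(-144) = (-1 + (1/4)*(-10))*(-144) = (-1 - 5/2)*(-144) = -7/2*(-144) = 504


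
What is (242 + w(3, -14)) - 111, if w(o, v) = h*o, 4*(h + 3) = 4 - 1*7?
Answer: 479/4 ≈ 119.75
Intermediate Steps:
h = -15/4 (h = -3 + (4 - 1*7)/4 = -3 + (4 - 7)/4 = -3 + (¼)*(-3) = -3 - ¾ = -15/4 ≈ -3.7500)
w(o, v) = -15*o/4
(242 + w(3, -14)) - 111 = (242 - 15/4*3) - 111 = (242 - 45/4) - 111 = 923/4 - 111 = 479/4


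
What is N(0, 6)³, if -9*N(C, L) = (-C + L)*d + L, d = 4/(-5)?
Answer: -8/3375 ≈ -0.0023704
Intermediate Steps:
d = -⅘ (d = 4*(-⅕) = -⅘ ≈ -0.80000)
N(C, L) = -4*C/45 - L/45 (N(C, L) = -((-C + L)*(-⅘) + L)/9 = -((L - C)*(-⅘) + L)/9 = -((-4*L/5 + 4*C/5) + L)/9 = -(L/5 + 4*C/5)/9 = -4*C/45 - L/45)
N(0, 6)³ = (-4/45*0 - 1/45*6)³ = (0 - 2/15)³ = (-2/15)³ = -8/3375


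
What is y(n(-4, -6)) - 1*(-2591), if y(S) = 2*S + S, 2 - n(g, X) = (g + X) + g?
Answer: 2639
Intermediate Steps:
n(g, X) = 2 - X - 2*g (n(g, X) = 2 - ((g + X) + g) = 2 - ((X + g) + g) = 2 - (X + 2*g) = 2 + (-X - 2*g) = 2 - X - 2*g)
y(S) = 3*S
y(n(-4, -6)) - 1*(-2591) = 3*(2 - 1*(-6) - 2*(-4)) - 1*(-2591) = 3*(2 + 6 + 8) + 2591 = 3*16 + 2591 = 48 + 2591 = 2639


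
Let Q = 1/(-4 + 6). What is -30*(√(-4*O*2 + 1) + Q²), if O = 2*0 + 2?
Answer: -15/2 - 30*I*√15 ≈ -7.5 - 116.19*I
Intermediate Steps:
O = 2 (O = 0 + 2 = 2)
Q = ½ (Q = 1/2 = ½ ≈ 0.50000)
-30*(√(-4*O*2 + 1) + Q²) = -30*(√(-4*2*2 + 1) + (½)²) = -30*(√(-8*2 + 1) + ¼) = -30*(√(-16 + 1) + ¼) = -30*(√(-15) + ¼) = -30*(I*√15 + ¼) = -30*(¼ + I*√15) = -15/2 - 30*I*√15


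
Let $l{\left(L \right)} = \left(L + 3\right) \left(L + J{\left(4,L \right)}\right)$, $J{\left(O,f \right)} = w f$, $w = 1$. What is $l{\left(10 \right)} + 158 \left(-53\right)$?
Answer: $-8114$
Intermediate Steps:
$J{\left(O,f \right)} = f$ ($J{\left(O,f \right)} = 1 f = f$)
$l{\left(L \right)} = 2 L \left(3 + L\right)$ ($l{\left(L \right)} = \left(L + 3\right) \left(L + L\right) = \left(3 + L\right) 2 L = 2 L \left(3 + L\right)$)
$l{\left(10 \right)} + 158 \left(-53\right) = 2 \cdot 10 \left(3 + 10\right) + 158 \left(-53\right) = 2 \cdot 10 \cdot 13 - 8374 = 260 - 8374 = -8114$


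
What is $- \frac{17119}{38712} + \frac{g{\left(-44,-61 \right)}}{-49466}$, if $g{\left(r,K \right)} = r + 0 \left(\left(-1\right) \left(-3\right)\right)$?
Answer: $- \frac{422552563}{957463896} \approx -0.44132$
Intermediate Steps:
$g{\left(r,K \right)} = r$ ($g{\left(r,K \right)} = r + 0 \cdot 3 = r + 0 = r$)
$- \frac{17119}{38712} + \frac{g{\left(-44,-61 \right)}}{-49466} = - \frac{17119}{38712} - \frac{44}{-49466} = \left(-17119\right) \frac{1}{38712} - - \frac{22}{24733} = - \frac{17119}{38712} + \frac{22}{24733} = - \frac{422552563}{957463896}$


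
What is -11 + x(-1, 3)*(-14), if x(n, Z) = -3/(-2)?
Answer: -32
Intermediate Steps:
x(n, Z) = 3/2 (x(n, Z) = -3*(-½) = 3/2)
-11 + x(-1, 3)*(-14) = -11 + (3/2)*(-14) = -11 - 21 = -32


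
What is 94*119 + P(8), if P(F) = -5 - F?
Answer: 11173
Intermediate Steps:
94*119 + P(8) = 94*119 + (-5 - 1*8) = 11186 + (-5 - 8) = 11186 - 13 = 11173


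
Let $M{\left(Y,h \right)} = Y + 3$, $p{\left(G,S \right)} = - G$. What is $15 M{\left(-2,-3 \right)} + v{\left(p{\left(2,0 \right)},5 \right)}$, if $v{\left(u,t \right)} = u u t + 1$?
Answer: $36$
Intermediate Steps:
$M{\left(Y,h \right)} = 3 + Y$
$v{\left(u,t \right)} = 1 + t u^{2}$ ($v{\left(u,t \right)} = u^{2} t + 1 = t u^{2} + 1 = 1 + t u^{2}$)
$15 M{\left(-2,-3 \right)} + v{\left(p{\left(2,0 \right)},5 \right)} = 15 \left(3 - 2\right) + \left(1 + 5 \left(\left(-1\right) 2\right)^{2}\right) = 15 \cdot 1 + \left(1 + 5 \left(-2\right)^{2}\right) = 15 + \left(1 + 5 \cdot 4\right) = 15 + \left(1 + 20\right) = 15 + 21 = 36$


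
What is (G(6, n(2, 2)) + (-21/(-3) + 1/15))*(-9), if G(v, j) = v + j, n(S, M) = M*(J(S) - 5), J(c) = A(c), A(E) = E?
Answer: -318/5 ≈ -63.600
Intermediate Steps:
J(c) = c
n(S, M) = M*(-5 + S) (n(S, M) = M*(S - 5) = M*(-5 + S))
G(v, j) = j + v
(G(6, n(2, 2)) + (-21/(-3) + 1/15))*(-9) = ((2*(-5 + 2) + 6) + (-21/(-3) + 1/15))*(-9) = ((2*(-3) + 6) + (-21*(-⅓) + 1*(1/15)))*(-9) = ((-6 + 6) + (7 + 1/15))*(-9) = (0 + 106/15)*(-9) = (106/15)*(-9) = -318/5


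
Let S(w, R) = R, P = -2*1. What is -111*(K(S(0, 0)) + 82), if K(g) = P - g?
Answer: -8880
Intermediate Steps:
P = -2
K(g) = -2 - g
-111*(K(S(0, 0)) + 82) = -111*((-2 - 1*0) + 82) = -111*((-2 + 0) + 82) = -111*(-2 + 82) = -111*80 = -8880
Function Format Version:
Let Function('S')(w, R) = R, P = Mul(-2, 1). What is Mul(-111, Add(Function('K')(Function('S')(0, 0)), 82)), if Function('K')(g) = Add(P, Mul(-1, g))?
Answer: -8880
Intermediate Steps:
P = -2
Function('K')(g) = Add(-2, Mul(-1, g))
Mul(-111, Add(Function('K')(Function('S')(0, 0)), 82)) = Mul(-111, Add(Add(-2, Mul(-1, 0)), 82)) = Mul(-111, Add(Add(-2, 0), 82)) = Mul(-111, Add(-2, 82)) = Mul(-111, 80) = -8880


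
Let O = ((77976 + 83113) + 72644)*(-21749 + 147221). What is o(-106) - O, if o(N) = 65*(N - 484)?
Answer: -29326985326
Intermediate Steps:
o(N) = -31460 + 65*N (o(N) = 65*(-484 + N) = -31460 + 65*N)
O = 29326946976 (O = (161089 + 72644)*125472 = 233733*125472 = 29326946976)
o(-106) - O = (-31460 + 65*(-106)) - 1*29326946976 = (-31460 - 6890) - 29326946976 = -38350 - 29326946976 = -29326985326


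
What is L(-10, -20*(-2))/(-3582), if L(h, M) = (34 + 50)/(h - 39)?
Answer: 2/4179 ≈ 0.00047858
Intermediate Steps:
L(h, M) = 84/(-39 + h)
L(-10, -20*(-2))/(-3582) = (84/(-39 - 10))/(-3582) = (84/(-49))*(-1/3582) = (84*(-1/49))*(-1/3582) = -12/7*(-1/3582) = 2/4179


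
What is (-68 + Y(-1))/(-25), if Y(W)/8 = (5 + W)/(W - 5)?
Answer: 44/15 ≈ 2.9333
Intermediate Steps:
Y(W) = 8*(5 + W)/(-5 + W) (Y(W) = 8*((5 + W)/(W - 5)) = 8*((5 + W)/(-5 + W)) = 8*(5 + W)/(-5 + W))
(-68 + Y(-1))/(-25) = (-68 + 8*(5 - 1)/(-5 - 1))/(-25) = (-68 + 8*4/(-6))*(-1/25) = (-68 + 8*(-⅙)*4)*(-1/25) = (-68 - 16/3)*(-1/25) = -220/3*(-1/25) = 44/15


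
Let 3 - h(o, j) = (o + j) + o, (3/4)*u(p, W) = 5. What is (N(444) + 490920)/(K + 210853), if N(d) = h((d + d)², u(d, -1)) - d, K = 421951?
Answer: -3259847/1898412 ≈ -1.7171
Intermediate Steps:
u(p, W) = 20/3 (u(p, W) = (4/3)*5 = 20/3)
h(o, j) = 3 - j - 2*o (h(o, j) = 3 - ((o + j) + o) = 3 - ((j + o) + o) = 3 - (j + 2*o) = 3 + (-j - 2*o) = 3 - j - 2*o)
N(d) = -11/3 - d - 8*d² (N(d) = (3 - 1*20/3 - 2*(d + d)²) - d = (3 - 20/3 - 2*4*d²) - d = (3 - 20/3 - 8*d²) - d = (-11/3 - 8*d²) - d = -11/3 - d - 8*d²)
(N(444) + 490920)/(K + 210853) = ((-11/3 - 1*444 - 8*444²) + 490920)/(421951 + 210853) = ((-11/3 - 444 - 8*197136) + 490920)/632804 = ((-11/3 - 444 - 1577088) + 490920)*(1/632804) = (-4732607/3 + 490920)*(1/632804) = -3259847/3*1/632804 = -3259847/1898412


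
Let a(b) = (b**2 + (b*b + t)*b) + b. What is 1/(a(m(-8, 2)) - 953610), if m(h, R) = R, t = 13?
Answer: -1/953570 ≈ -1.0487e-6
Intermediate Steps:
a(b) = b + b**2 + b*(13 + b**2) (a(b) = (b**2 + (b*b + 13)*b) + b = (b**2 + (b**2 + 13)*b) + b = (b**2 + (13 + b**2)*b) + b = (b**2 + b*(13 + b**2)) + b = b + b**2 + b*(13 + b**2))
1/(a(m(-8, 2)) - 953610) = 1/(2*(14 + 2 + 2**2) - 953610) = 1/(2*(14 + 2 + 4) - 953610) = 1/(2*20 - 953610) = 1/(40 - 953610) = 1/(-953570) = -1/953570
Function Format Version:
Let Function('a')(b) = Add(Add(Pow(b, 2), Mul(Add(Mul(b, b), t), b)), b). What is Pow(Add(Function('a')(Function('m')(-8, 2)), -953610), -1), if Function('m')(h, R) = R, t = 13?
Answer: Rational(-1, 953570) ≈ -1.0487e-6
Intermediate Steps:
Function('a')(b) = Add(b, Pow(b, 2), Mul(b, Add(13, Pow(b, 2)))) (Function('a')(b) = Add(Add(Pow(b, 2), Mul(Add(Mul(b, b), 13), b)), b) = Add(Add(Pow(b, 2), Mul(Add(Pow(b, 2), 13), b)), b) = Add(Add(Pow(b, 2), Mul(Add(13, Pow(b, 2)), b)), b) = Add(Add(Pow(b, 2), Mul(b, Add(13, Pow(b, 2)))), b) = Add(b, Pow(b, 2), Mul(b, Add(13, Pow(b, 2)))))
Pow(Add(Function('a')(Function('m')(-8, 2)), -953610), -1) = Pow(Add(Mul(2, Add(14, 2, Pow(2, 2))), -953610), -1) = Pow(Add(Mul(2, Add(14, 2, 4)), -953610), -1) = Pow(Add(Mul(2, 20), -953610), -1) = Pow(Add(40, -953610), -1) = Pow(-953570, -1) = Rational(-1, 953570)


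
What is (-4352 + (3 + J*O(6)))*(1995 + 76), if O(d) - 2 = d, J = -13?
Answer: -9222163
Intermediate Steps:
O(d) = 2 + d
(-4352 + (3 + J*O(6)))*(1995 + 76) = (-4352 + (3 - 13*(2 + 6)))*(1995 + 76) = (-4352 + (3 - 13*8))*2071 = (-4352 + (3 - 104))*2071 = (-4352 - 101)*2071 = -4453*2071 = -9222163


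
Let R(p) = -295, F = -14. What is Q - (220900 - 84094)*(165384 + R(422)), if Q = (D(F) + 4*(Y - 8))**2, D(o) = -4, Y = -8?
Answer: -22585161110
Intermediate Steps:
Q = 4624 (Q = (-4 + 4*(-8 - 8))**2 = (-4 + 4*(-16))**2 = (-4 - 64)**2 = (-68)**2 = 4624)
Q - (220900 - 84094)*(165384 + R(422)) = 4624 - (220900 - 84094)*(165384 - 295) = 4624 - 136806*165089 = 4624 - 1*22585165734 = 4624 - 22585165734 = -22585161110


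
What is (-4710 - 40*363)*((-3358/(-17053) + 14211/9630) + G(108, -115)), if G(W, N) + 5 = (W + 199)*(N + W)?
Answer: 75521774379339/1824671 ≈ 4.1389e+7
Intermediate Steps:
G(W, N) = -5 + (199 + W)*(N + W) (G(W, N) = -5 + (W + 199)*(N + W) = -5 + (199 + W)*(N + W))
(-4710 - 40*363)*((-3358/(-17053) + 14211/9630) + G(108, -115)) = (-4710 - 40*363)*((-3358/(-17053) + 14211/9630) + (-5 + 108² + 199*(-115) + 199*108 - 115*108)) = (-4710 - 14520)*((-3358*(-1/17053) + 14211*(1/9630)) + (-5 + 11664 - 22885 + 21492 - 12420)) = -19230*((3358/17053 + 1579/1070) - 2154) = -19230*(30519747/18246710 - 2154) = -19230*(-39272893593/18246710) = 75521774379339/1824671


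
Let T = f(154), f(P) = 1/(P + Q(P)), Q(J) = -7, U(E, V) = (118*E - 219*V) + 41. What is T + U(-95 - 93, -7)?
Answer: -3029669/147 ≈ -20610.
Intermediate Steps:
U(E, V) = 41 - 219*V + 118*E (U(E, V) = (-219*V + 118*E) + 41 = 41 - 219*V + 118*E)
f(P) = 1/(-7 + P) (f(P) = 1/(P - 7) = 1/(-7 + P))
T = 1/147 (T = 1/(-7 + 154) = 1/147 ≈ 0.0068027)
T + U(-95 - 93, -7) = 1/147 + (41 - 219*(-7) + 118*(-95 - 93)) = 1/147 + (41 + 1533 + 118*(-188)) = 1/147 + (41 + 1533 - 22184) = 1/147 - 20610 = -3029669/147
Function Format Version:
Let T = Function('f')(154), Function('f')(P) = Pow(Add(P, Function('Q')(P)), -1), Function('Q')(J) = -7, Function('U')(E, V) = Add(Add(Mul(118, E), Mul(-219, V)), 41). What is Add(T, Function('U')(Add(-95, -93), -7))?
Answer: Rational(-3029669, 147) ≈ -20610.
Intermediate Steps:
Function('U')(E, V) = Add(41, Mul(-219, V), Mul(118, E)) (Function('U')(E, V) = Add(Add(Mul(-219, V), Mul(118, E)), 41) = Add(41, Mul(-219, V), Mul(118, E)))
Function('f')(P) = Pow(Add(-7, P), -1) (Function('f')(P) = Pow(Add(P, -7), -1) = Pow(Add(-7, P), -1))
T = Rational(1, 147) (T = Pow(Add(-7, 154), -1) = Pow(147, -1) = Rational(1, 147) ≈ 0.0068027)
Add(T, Function('U')(Add(-95, -93), -7)) = Add(Rational(1, 147), Add(41, Mul(-219, -7), Mul(118, Add(-95, -93)))) = Add(Rational(1, 147), Add(41, 1533, Mul(118, -188))) = Add(Rational(1, 147), Add(41, 1533, -22184)) = Add(Rational(1, 147), -20610) = Rational(-3029669, 147)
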